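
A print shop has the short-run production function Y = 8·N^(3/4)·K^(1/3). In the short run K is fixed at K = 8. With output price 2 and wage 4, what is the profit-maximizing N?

With K = 8, MP_N = (3/4)·8·N^(-1/4)·8^(1/3) = 12·N^(-1/4).
Profit maximization for a price taker requires P·MP_N = w: 2·12·N^(-1/4) = 4.
So N^(-1/4) = 1/6, which gives N = 1296.

N* = 1296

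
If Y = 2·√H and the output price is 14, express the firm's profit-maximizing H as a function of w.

MP_H = (1/2)·2·H^(-1/2) = H^(-1/2).
Setting P·MP_H = w: 14·H^(-1/2) = w.
Solving for H: H^(-1/2) = w/14, so H = (14/w)^(2).

H(w) = 196/w²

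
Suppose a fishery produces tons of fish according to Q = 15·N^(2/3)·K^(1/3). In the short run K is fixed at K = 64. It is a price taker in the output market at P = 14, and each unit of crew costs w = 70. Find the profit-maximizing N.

N* = 512

With K = 64, MP_N = (2/3)·15·N^(-1/3)·64^(1/3) = 40·N^(-1/3).
Profit maximization for a price taker requires P·MP_N = w: 14·40·N^(-1/3) = 70.
So N^(-1/3) = 0.125, which gives N = 512.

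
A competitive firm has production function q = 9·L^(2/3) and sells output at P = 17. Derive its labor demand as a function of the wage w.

MP_L = (2/3)·9·L^(-1/3) = 6·L^(-1/3).
Setting P·MP_L = w: 102·L^(-1/3) = w.
Solving for L: L^(-1/3) = w/102, so L = (102/w)^(3).

L(w) = 1061208/w³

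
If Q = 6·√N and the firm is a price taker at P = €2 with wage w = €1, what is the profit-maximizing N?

N* = 36

MP_N = (1/2)·6·N^(-1/2) = 3·N^(-1/2).
Profit maximization for a price taker requires P·MP_N = w: 2·3·N^(-1/2) = 1.
So N^(-1/2) = 1/6, which gives N = 36.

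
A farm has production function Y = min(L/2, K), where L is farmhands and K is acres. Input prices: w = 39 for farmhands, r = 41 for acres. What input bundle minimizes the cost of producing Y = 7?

L* = 14, K* = 7

With a fixed-proportions technology, the cost-minimizing bundle uses no slack in either input: L/2 = K = Y.
So L = 2·7 = 14 and K = 7.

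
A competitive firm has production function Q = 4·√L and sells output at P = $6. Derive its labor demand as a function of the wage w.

MP_L = (1/2)·4·L^(-1/2) = 2·L^(-1/2).
Setting P·MP_L = w: 12·L^(-1/2) = w.
Solving for L: L^(-1/2) = w/12, so L = (12/w)^(2).

L(w) = 144/w²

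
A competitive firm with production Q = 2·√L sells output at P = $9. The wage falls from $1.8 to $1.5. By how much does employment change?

ΔL = 11

From P·MP_L = w with MP_L = L^(-1/2), the labor demand is L(w) = (9/w)^(2).
At w = 1.8: L = 25. At w = 1.5: L = 36.
ΔL = 36 − 25 = 11.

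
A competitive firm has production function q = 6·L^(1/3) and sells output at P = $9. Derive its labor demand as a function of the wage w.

MP_L = (1/3)·6·L^(-2/3) = 2·L^(-2/3).
Setting P·MP_L = w: 18·L^(-2/3) = w.
Solving for L: L^(-2/3) = w/18, so L = (18/w)^(3/2).

L(w) = (18/w)^(3/2)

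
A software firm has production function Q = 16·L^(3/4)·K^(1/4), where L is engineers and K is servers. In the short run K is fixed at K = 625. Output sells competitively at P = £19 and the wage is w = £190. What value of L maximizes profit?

With K = 625, MP_L = (3/4)·16·L^(-1/4)·625^(1/4) = 60·L^(-1/4).
Profit maximization for a price taker requires P·MP_L = w: 19·60·L^(-1/4) = 190.
So L^(-1/4) = 1/6, which gives L = 1296.

L* = 1296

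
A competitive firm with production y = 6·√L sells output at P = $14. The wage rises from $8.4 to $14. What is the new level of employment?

From P·MP_L = w with MP_L = 3·L^(-1/2), the labor demand is L(w) = (42/w)^(2).
At w = 8.4: L = 25. At w = 14: L = 9.

L* = 9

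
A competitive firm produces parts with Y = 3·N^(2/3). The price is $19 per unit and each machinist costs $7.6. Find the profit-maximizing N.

N* = 125

MP_N = (2/3)·3·N^(-1/3) = 2·N^(-1/3).
Profit maximization for a price taker requires P·MP_N = w: 19·2·N^(-1/3) = 7.6.
So N^(-1/3) = 0.2, which gives N = 125.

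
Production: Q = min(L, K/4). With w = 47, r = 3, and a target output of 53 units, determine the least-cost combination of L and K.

With a fixed-proportions technology, the cost-minimizing bundle uses no slack in either input: L = K/4 = Q.
So L = 53 and K = 4·53 = 212.

L* = 53, K* = 212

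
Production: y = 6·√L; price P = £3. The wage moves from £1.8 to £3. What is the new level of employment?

L* = 9

From P·MP_L = w with MP_L = 3·L^(-1/2), the labor demand is L(w) = (9/w)^(2).
At w = 1.8: L = 25. At w = 3: L = 9.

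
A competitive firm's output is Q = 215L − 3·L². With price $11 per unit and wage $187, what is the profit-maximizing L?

L* = 33

The marginal product of L is MP_L = 215 − 6L.
A price-taking firm hires until the value of the marginal product equals the wage: P·MP_L = w, so 11·(215 − 6L) = 187.
Then 215 − 6L = 17, giving L = 33.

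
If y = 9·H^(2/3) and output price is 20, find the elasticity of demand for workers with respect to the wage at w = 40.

ε = -3

MP_H = (2/3)·9·H^(-1/3), so P·MP_H = w gives 120·H^(-1/3) = w.
Solving, H(w) = (120/w)^(3). This is a constant-elasticity form: H ∝ w^(−3), so ε = −3.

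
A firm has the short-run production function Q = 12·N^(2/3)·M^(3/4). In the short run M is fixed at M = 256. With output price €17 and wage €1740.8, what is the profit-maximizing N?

N* = 125

With M = 256, MP_N = (2/3)·12·N^(-1/3)·256^(3/4) = 512·N^(-1/3).
Profit maximization for a price taker requires P·MP_N = w: 17·512·N^(-1/3) = 1740.8.
So N^(-1/3) = 0.2, which gives N = 125.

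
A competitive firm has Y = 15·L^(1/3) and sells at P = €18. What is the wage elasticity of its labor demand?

ε = -1.5

MP_L = (1/3)·15·L^(-2/3), so P·MP_L = w gives 90·L^(-2/3) = w.
Solving, L(w) = (90/w)^(3/2). This is a constant-elasticity form: L ∝ w^(−3/2), so ε = −3/2.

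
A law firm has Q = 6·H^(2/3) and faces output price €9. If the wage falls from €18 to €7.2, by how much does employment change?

ΔH = 117

From P·MP_H = w with MP_H = 4·H^(-1/3), the labor demand is H(w) = (36/w)^(3).
At w = 18: H = 8. At w = 7.2: H = 125.
ΔH = 125 − 8 = 117.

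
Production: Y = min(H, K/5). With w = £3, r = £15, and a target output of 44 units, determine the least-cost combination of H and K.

With a fixed-proportions technology, the cost-minimizing bundle uses no slack in either input: H = K/5 = Y.
So H = 44 and K = 5·44 = 220.

H* = 44, K* = 220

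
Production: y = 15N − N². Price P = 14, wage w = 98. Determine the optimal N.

The marginal product of N is MP_N = 15 − 2N.
A price-taking firm hires until the value of the marginal product equals the wage: P·MP_N = w, so 14·(15 − 2N) = 98.
Then 15 − 2N = 7, giving N = 4.

N* = 4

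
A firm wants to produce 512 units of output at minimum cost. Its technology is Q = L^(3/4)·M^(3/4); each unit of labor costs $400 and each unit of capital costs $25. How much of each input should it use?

Cost minimization requires the marginal rate of technical substitution to equal the input-price ratio: MP_L/MP_M = w/r.
Here MP_L/MP_M = (3/4)·(M/L)/(3/4) = (M/L). Setting this equal to 400/25 = 16 gives M = 16L.
Substituting into Q = 512: L^(3/4)·(16L)^(3/4) = 512.
Solving, L = 16 and M = 256.

L* = 16, M* = 256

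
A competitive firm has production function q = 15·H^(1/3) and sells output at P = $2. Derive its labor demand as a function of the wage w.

H(w) = (10/w)^(3/2)

MP_H = (1/3)·15·H^(-2/3) = 5·H^(-2/3).
Setting P·MP_H = w: 10·H^(-2/3) = w.
Solving for H: H^(-2/3) = w/10, so H = (10/w)^(3/2).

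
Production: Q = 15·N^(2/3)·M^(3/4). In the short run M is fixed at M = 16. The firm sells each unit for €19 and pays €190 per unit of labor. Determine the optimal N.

With M = 16, MP_N = (2/3)·15·N^(-1/3)·16^(3/4) = 80·N^(-1/3).
Profit maximization for a price taker requires P·MP_N = w: 19·80·N^(-1/3) = 190.
So N^(-1/3) = 0.125, which gives N = 512.

N* = 512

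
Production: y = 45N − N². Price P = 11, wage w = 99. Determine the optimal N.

The marginal product of N is MP_N = 45 − 2N.
A price-taking firm hires until the value of the marginal product equals the wage: P·MP_N = w, so 11·(45 − 2N) = 99.
Then 45 − 2N = 9, giving N = 18.

N* = 18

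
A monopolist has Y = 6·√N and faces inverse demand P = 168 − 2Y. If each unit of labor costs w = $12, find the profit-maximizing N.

Marginal revenue from the inverse demand is MR = 168 − 4Y.
The marginal product is MP_N = 3·N^(-1/2).
A monopolist hires until marginal revenue product equals the wage: MR·MP_N = w.
At N, Y = 6·√N. Substituting and solving: (168 − 24·√N)·3·N^(-1/2) = 12 gives N = 36.

N* = 36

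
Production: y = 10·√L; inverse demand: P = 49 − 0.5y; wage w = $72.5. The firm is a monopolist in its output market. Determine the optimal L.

L* = 4

Marginal revenue from the inverse demand is MR = 49 − y.
The marginal product is MP_L = 5·L^(-1/2).
A monopolist hires until marginal revenue product equals the wage: MR·MP_L = w.
At L, y = 10·√L. Substituting and solving: (49 − 10·√L)·5·L^(-1/2) = 72.5 gives L = 4.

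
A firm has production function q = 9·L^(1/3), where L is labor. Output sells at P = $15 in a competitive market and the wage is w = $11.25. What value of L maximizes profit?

MP_L = (1/3)·9·L^(-2/3) = 3·L^(-2/3).
Profit maximization for a price taker requires P·MP_L = w: 15·3·L^(-2/3) = 11.25.
So L^(-2/3) = 0.25, which gives L = 8.

L* = 8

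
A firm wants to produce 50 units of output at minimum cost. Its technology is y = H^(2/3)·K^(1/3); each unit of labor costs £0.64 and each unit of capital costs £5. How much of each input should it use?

H* = 125, K* = 8

Cost minimization requires the marginal rate of technical substitution to equal the input-price ratio: MP_H/MP_K = w/r.
Here MP_H/MP_K = (2/3)·(K/H)/(1/3) = 2·(K/H). Setting this equal to 0.64/5 = 0.128 gives K = 0.064H.
Substituting into y = 50: H^(2/3)·(0.064H)^(1/3) = 50.
Solving, H = 125 and K = 8.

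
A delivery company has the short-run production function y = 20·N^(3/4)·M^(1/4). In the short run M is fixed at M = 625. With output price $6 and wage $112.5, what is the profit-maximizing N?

With M = 625, MP_N = (3/4)·20·N^(-1/4)·625^(1/4) = 75·N^(-1/4).
Profit maximization for a price taker requires P·MP_N = w: 6·75·N^(-1/4) = 112.5.
So N^(-1/4) = 0.25, which gives N = 256.

N* = 256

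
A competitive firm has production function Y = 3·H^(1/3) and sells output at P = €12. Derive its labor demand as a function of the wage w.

H(w) = (12/w)^(3/2)

MP_H = (1/3)·3·H^(-2/3) = H^(-2/3).
Setting P·MP_H = w: 12·H^(-2/3) = w.
Solving for H: H^(-2/3) = w/12, so H = (12/w)^(3/2).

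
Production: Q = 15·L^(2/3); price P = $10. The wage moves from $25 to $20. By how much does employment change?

From P·MP_L = w with MP_L = 10·L^(-1/3), the labor demand is L(w) = (100/w)^(3).
At w = 25: L = 64. At w = 20: L = 125.
ΔL = 125 − 64 = 61.

ΔL = 61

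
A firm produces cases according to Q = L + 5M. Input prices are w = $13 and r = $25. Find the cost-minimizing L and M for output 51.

L* = 0, M* = 10.2

The inputs are perfect substitutes, so the firm uses whichever has the lower cost per unit of output.
Cost per unit of output via L is 13; via M it is 5. M is cheaper.
Producing Q = 51 with M alone: L = 0, M = 10.2.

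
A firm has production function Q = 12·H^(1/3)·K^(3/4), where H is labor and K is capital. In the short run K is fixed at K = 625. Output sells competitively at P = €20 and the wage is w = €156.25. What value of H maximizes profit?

With K = 625, MP_H = (1/3)·12·H^(-2/3)·625^(3/4) = 500·H^(-2/3).
Profit maximization for a price taker requires P·MP_H = w: 20·500·H^(-2/3) = 156.25.
So H^(-2/3) = 0.015625, which gives H = 512.

H* = 512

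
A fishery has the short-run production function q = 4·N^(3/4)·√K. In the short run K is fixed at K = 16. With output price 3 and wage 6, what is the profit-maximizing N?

N* = 1296

With K = 16, MP_N = (3/4)·4·N^(-1/4)·16^(1/2) = 12·N^(-1/4).
Profit maximization for a price taker requires P·MP_N = w: 3·12·N^(-1/4) = 6.
So N^(-1/4) = 1/6, which gives N = 1296.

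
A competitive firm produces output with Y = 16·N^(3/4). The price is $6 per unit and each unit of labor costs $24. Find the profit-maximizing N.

MP_N = (3/4)·16·N^(-1/4) = 12·N^(-1/4).
Profit maximization for a price taker requires P·MP_N = w: 6·12·N^(-1/4) = 24.
So N^(-1/4) = 1/3, which gives N = 81.

N* = 81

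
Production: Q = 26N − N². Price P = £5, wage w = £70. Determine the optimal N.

N* = 6

The marginal product of N is MP_N = 26 − 2N.
A price-taking firm hires until the value of the marginal product equals the wage: P·MP_N = w, so 5·(26 − 2N) = 70.
Then 26 − 2N = 14, giving N = 6.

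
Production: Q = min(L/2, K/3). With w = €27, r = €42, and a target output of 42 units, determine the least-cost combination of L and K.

L* = 84, K* = 126

With a fixed-proportions technology, the cost-minimizing bundle uses no slack in either input: L/2 = K/3 = Q.
So L = 2·42 = 84 and K = 3·42 = 126.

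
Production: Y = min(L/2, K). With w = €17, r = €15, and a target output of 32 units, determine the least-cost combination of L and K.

With a fixed-proportions technology, the cost-minimizing bundle uses no slack in either input: L/2 = K = Y.
So L = 2·32 = 64 and K = 32.

L* = 64, K* = 32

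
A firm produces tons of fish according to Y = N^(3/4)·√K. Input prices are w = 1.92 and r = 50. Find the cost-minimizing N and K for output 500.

N* = 625, K* = 16

Cost minimization requires the marginal rate of technical substitution to equal the input-price ratio: MP_N/MP_K = w/r.
Here MP_N/MP_K = (3/4)·(K/N)/(1/2) = 1.5·(K/N). Setting this equal to 1.92/50 = 0.0384 gives K = 0.0256N.
Substituting into Y = 500: N^(3/4)·(0.0256N)^(1/2) = 500.
Solving, N = 625 and K = 16.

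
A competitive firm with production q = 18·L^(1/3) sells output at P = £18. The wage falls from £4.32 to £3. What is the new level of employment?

From P·MP_L = w with MP_L = 6·L^(-2/3), the labor demand is L(w) = (108/w)^(3/2).
At w = 4.32: L = 125. At w = 3: L = 216.

L* = 216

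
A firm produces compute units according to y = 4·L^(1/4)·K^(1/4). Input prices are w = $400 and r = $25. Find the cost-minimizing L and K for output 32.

Cost minimization requires the marginal rate of technical substitution to equal the input-price ratio: MP_L/MP_K = w/r.
Here MP_L/MP_K = (1/4)·(K/L)/(1/4) = (K/L). Setting this equal to 400/25 = 16 gives K = 16L.
Substituting into y = 32: 4·L^(1/4)·(16L)^(1/4) = 32.
Solving, L = 16 and K = 256.

L* = 16, K* = 256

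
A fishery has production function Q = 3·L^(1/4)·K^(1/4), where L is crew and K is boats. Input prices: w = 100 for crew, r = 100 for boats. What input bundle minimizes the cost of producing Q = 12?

L* = 16, K* = 16

Cost minimization requires the marginal rate of technical substitution to equal the input-price ratio: MP_L/MP_K = w/r.
Here MP_L/MP_K = (1/4)·(K/L)/(1/4) = (K/L). Setting this equal to 100/100 = 1 gives K = L.
Substituting into Q = 12: 3·L^(1/4)·(L)^(1/4) = 12.
Solving, L = 16 and K = 16.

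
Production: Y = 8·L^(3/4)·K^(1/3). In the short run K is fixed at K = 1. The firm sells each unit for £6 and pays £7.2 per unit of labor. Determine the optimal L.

With K = 1, MP_L = (3/4)·8·L^(-1/4)·1^(1/3) = 6·L^(-1/4).
Profit maximization for a price taker requires P·MP_L = w: 6·6·L^(-1/4) = 7.2.
So L^(-1/4) = 0.2, which gives L = 625.

L* = 625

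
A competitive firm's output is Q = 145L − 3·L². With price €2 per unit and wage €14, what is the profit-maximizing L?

L* = 23

The marginal product of L is MP_L = 145 − 6L.
A price-taking firm hires until the value of the marginal product equals the wage: P·MP_L = w, so 2·(145 − 6L) = 14.
Then 145 − 6L = 7, giving L = 23.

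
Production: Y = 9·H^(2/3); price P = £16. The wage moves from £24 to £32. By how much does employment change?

From P·MP_H = w with MP_H = 6·H^(-1/3), the labor demand is H(w) = (96/w)^(3).
At w = 24: H = 64. At w = 32: H = 27.
ΔH = 27 − 64 = -37.

ΔH = -37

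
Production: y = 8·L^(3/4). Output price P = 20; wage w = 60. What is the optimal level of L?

MP_L = (3/4)·8·L^(-1/4) = 6·L^(-1/4).
Profit maximization for a price taker requires P·MP_L = w: 20·6·L^(-1/4) = 60.
So L^(-1/4) = 0.5, which gives L = 16.

L* = 16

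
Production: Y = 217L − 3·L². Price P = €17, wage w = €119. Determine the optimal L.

L* = 35

The marginal product of L is MP_L = 217 − 6L.
A price-taking firm hires until the value of the marginal product equals the wage: P·MP_L = w, so 17·(217 − 6L) = 119.
Then 217 − 6L = 7, giving L = 35.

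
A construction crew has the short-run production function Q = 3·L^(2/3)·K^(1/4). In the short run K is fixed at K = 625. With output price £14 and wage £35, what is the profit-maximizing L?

With K = 625, MP_L = (2/3)·3·L^(-1/3)·625^(1/4) = 10·L^(-1/3).
Profit maximization for a price taker requires P·MP_L = w: 14·10·L^(-1/3) = 35.
So L^(-1/3) = 0.25, which gives L = 64.

L* = 64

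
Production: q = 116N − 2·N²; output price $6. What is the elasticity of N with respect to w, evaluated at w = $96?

ε = -0.16

From P·MP_N = w with MP_N = 116 − 4N, labor demand is N(w) = (116 − w/6)/4.
dN/dw = −1/(24) = -1/24.
At w = 96, N = 25, so ε = (dN/dw)·(w/N) = (-1/24)·(96/25) = -0.16.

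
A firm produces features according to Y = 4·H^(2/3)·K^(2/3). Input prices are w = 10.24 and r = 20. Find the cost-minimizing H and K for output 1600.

Cost minimization requires the marginal rate of technical substitution to equal the input-price ratio: MP_H/MP_K = w/r.
Here MP_H/MP_K = (2/3)·(K/H)/(2/3) = (K/H). Setting this equal to 10.24/20 = 0.512 gives K = 0.512H.
Substituting into Y = 1600: 4·H^(2/3)·(0.512H)^(2/3) = 1600.
Solving, H = 125 and K = 64.

H* = 125, K* = 64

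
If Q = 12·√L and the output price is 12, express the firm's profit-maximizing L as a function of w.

MP_L = (1/2)·12·L^(-1/2) = 6·L^(-1/2).
Setting P·MP_L = w: 72·L^(-1/2) = w.
Solving for L: L^(-1/2) = w/72, so L = (72/w)^(2).

L(w) = 5184/w²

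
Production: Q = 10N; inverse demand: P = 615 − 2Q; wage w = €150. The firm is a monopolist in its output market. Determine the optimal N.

N* = 15

Marginal revenue from the inverse demand is MR = 615 − 4Q.
The marginal product is MP_N = 10.
A monopolist hires until marginal revenue product equals the wage: MR·MP_N = w.
(615 − 40N)·10 = 150, so N = 15.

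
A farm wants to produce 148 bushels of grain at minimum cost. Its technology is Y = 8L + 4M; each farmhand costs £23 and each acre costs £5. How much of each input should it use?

L* = 0, M* = 37

The inputs are perfect substitutes, so the firm uses whichever has the lower cost per unit of output.
Cost per unit of output via L is w/8 = 2.875; via M it is r/4 = 1.25. M is cheaper.
Producing Y = 148 with M alone: L = 0, M = 37.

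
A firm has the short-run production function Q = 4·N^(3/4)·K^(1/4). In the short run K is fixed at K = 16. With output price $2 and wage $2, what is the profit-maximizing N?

With K = 16, MP_N = (3/4)·4·N^(-1/4)·16^(1/4) = 6·N^(-1/4).
Profit maximization for a price taker requires P·MP_N = w: 2·6·N^(-1/4) = 2.
So N^(-1/4) = 1/6, which gives N = 1296.

N* = 1296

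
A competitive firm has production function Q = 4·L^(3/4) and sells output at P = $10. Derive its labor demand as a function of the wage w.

MP_L = (3/4)·4·L^(-1/4) = 3·L^(-1/4).
Setting P·MP_L = w: 30·L^(-1/4) = w.
Solving for L: L^(-1/4) = w/30, so L = (30/w)^(4).

L(w) = 810000/w^(4)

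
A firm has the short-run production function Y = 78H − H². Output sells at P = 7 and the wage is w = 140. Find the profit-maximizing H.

The marginal product of H is MP_H = 78 − 2H.
A price-taking firm hires until the value of the marginal product equals the wage: P·MP_H = w, so 7·(78 − 2H) = 140.
Then 78 − 2H = 20, giving H = 29.

H* = 29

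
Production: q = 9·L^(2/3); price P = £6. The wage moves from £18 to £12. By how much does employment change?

ΔL = 19

From P·MP_L = w with MP_L = 6·L^(-1/3), the labor demand is L(w) = (36/w)^(3).
At w = 18: L = 8. At w = 12: L = 27.
ΔL = 27 − 8 = 19.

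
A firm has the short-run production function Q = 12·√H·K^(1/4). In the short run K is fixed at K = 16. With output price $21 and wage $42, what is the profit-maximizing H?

With K = 16, MP_H = (1/2)·12·H^(-1/2)·16^(1/4) = 12·H^(-1/2).
Profit maximization for a price taker requires P·MP_H = w: 21·12·H^(-1/2) = 42.
So H^(-1/2) = 1/6, which gives H = 36.

H* = 36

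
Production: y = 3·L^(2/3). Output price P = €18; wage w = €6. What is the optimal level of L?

L* = 216

MP_L = (2/3)·3·L^(-1/3) = 2·L^(-1/3).
Profit maximization for a price taker requires P·MP_L = w: 18·2·L^(-1/3) = 6.
So L^(-1/3) = 1/6, which gives L = 216.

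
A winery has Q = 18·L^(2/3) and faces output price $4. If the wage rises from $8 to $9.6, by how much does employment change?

From P·MP_L = w with MP_L = 12·L^(-1/3), the labor demand is L(w) = (48/w)^(3).
At w = 8: L = 216. At w = 9.6: L = 125.
ΔL = 125 − 216 = -91.

ΔL = -91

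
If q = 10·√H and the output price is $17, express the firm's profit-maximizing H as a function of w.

MP_H = (1/2)·10·H^(-1/2) = 5·H^(-1/2).
Setting P·MP_H = w: 85·H^(-1/2) = w.
Solving for H: H^(-1/2) = w/85, so H = (85/w)^(2).

H(w) = 7225/w²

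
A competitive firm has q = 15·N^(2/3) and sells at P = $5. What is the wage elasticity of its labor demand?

ε = -3

MP_N = (2/3)·15·N^(-1/3), so P·MP_N = w gives 50·N^(-1/3) = w.
Solving, N(w) = (50/w)^(3). This is a constant-elasticity form: N ∝ w^(−3), so ε = −3.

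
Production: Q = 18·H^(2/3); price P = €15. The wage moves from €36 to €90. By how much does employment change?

ΔH = -117

From P·MP_H = w with MP_H = 12·H^(-1/3), the labor demand is H(w) = (180/w)^(3).
At w = 36: H = 125. At w = 90: H = 8.
ΔH = 8 − 125 = -117.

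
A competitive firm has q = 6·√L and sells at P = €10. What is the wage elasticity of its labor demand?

ε = -2

MP_L = (1/2)·6·L^(-1/2), so P·MP_L = w gives 30·L^(-1/2) = w.
Solving, L(w) = (30/w)^(2). This is a constant-elasticity form: L ∝ w^(−2), so ε = −2.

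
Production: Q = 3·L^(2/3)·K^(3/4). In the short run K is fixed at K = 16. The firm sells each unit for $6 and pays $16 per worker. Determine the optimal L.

With K = 16, MP_L = (2/3)·3·L^(-1/3)·16^(3/4) = 16·L^(-1/3).
Profit maximization for a price taker requires P·MP_L = w: 6·16·L^(-1/3) = 16.
So L^(-1/3) = 1/6, which gives L = 216.

L* = 216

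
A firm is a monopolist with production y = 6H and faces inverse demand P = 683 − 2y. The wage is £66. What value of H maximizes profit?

Marginal revenue from the inverse demand is MR = 683 − 4y.
The marginal product is MP_H = 6.
A monopolist hires until marginal revenue product equals the wage: MR·MP_H = w.
(683 − 24H)·6 = 66, so H = 28.

H* = 28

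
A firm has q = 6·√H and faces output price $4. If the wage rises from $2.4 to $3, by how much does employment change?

ΔH = -9

From P·MP_H = w with MP_H = 3·H^(-1/2), the labor demand is H(w) = (12/w)^(2).
At w = 2.4: H = 25. At w = 3: H = 16.
ΔH = 16 − 25 = -9.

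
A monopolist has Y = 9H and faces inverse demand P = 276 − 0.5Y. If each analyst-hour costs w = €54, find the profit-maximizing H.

Marginal revenue from the inverse demand is MR = 276 − Y.
The marginal product is MP_H = 9.
A monopolist hires until marginal revenue product equals the wage: MR·MP_H = w.
(276 − 9H)·9 = 54, so H = 30.

H* = 30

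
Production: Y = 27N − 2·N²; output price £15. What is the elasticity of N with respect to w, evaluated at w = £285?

From P·MP_N = w with MP_N = 27 − 4N, labor demand is N(w) = (27 − w/15)/4.
dN/dw = −1/(60) = -1/60.
At w = 285, N = 2, so ε = (dN/dw)·(w/N) = (-1/60)·(285/2) = -2.375.

ε = -2.375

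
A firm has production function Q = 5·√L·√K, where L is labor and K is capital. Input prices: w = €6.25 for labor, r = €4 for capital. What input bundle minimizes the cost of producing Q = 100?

Cost minimization requires the marginal rate of technical substitution to equal the input-price ratio: MP_L/MP_K = w/r.
Here MP_L/MP_K = (1/2)·(K/L)/(1/2) = (K/L). Setting this equal to 6.25/4 = 1.5625 gives K = 1.5625L.
Substituting into Q = 100: 5·L^(1/2)·(1.5625L)^(1/2) = 100.
Solving, L = 16 and K = 25.

L* = 16, K* = 25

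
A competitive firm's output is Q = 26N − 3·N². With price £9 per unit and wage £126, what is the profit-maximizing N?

N* = 2

The marginal product of N is MP_N = 26 − 6N.
A price-taking firm hires until the value of the marginal product equals the wage: P·MP_N = w, so 9·(26 − 6N) = 126.
Then 26 − 6N = 14, giving N = 2.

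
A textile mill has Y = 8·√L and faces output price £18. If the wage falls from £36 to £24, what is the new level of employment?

L* = 9

From P·MP_L = w with MP_L = 4·L^(-1/2), the labor demand is L(w) = (72/w)^(2).
At w = 36: L = 4. At w = 24: L = 9.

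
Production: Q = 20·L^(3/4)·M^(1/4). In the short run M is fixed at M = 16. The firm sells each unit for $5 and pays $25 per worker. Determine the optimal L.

L* = 1296

With M = 16, MP_L = (3/4)·20·L^(-1/4)·16^(1/4) = 30·L^(-1/4).
Profit maximization for a price taker requires P·MP_L = w: 5·30·L^(-1/4) = 25.
So L^(-1/4) = 1/6, which gives L = 1296.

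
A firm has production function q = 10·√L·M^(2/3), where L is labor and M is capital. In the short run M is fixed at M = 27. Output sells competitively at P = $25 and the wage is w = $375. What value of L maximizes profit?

With M = 27, MP_L = (1/2)·10·L^(-1/2)·27^(2/3) = 45·L^(-1/2).
Profit maximization for a price taker requires P·MP_L = w: 25·45·L^(-1/2) = 375.
So L^(-1/2) = 1/3, which gives L = 9.

L* = 9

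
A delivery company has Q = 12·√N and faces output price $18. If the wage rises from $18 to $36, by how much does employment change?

ΔN = -27

From P·MP_N = w with MP_N = 6·N^(-1/2), the labor demand is N(w) = (108/w)^(2).
At w = 18: N = 36. At w = 36: N = 9.
ΔN = 9 − 36 = -27.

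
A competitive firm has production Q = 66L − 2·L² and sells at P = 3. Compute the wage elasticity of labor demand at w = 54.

From P·MP_L = w with MP_L = 66 − 4L, labor demand is L(w) = (66 − w/3)/4.
dL/dw = −1/(12) = -1/12.
At w = 54, L = 12, so ε = (dL/dw)·(w/L) = (-1/12)·(54/12) = -0.375.

ε = -0.375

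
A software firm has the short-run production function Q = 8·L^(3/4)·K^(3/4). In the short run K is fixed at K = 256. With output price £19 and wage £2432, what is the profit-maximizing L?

With K = 256, MP_L = (3/4)·8·L^(-1/4)·256^(3/4) = 384·L^(-1/4).
Profit maximization for a price taker requires P·MP_L = w: 19·384·L^(-1/4) = 2432.
So L^(-1/4) = 1/3, which gives L = 81.

L* = 81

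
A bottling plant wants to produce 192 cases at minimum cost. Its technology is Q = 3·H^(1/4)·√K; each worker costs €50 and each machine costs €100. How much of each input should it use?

Cost minimization requires the marginal rate of technical substitution to equal the input-price ratio: MP_H/MP_K = w/r.
Here MP_H/MP_K = (1/4)·(K/H)/(1/2) = 0.5·(K/H). Setting this equal to 50/100 = 0.5 gives K = H.
Substituting into Q = 192: 3·H^(1/4)·(H)^(1/2) = 192.
Solving, H = 256 and K = 256.

H* = 256, K* = 256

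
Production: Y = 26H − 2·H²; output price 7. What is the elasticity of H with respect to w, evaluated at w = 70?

ε = -0.625

From P·MP_H = w with MP_H = 26 − 4H, labor demand is H(w) = (26 − w/7)/4.
dH/dw = −1/(28) = -1/28.
At w = 70, H = 4, so ε = (dH/dw)·(w/H) = (-1/28)·(70/4) = -0.625.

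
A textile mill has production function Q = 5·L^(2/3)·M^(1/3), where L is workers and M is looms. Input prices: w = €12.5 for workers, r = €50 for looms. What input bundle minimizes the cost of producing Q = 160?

L* = 64, M* = 8

Cost minimization requires the marginal rate of technical substitution to equal the input-price ratio: MP_L/MP_M = w/r.
Here MP_L/MP_M = (2/3)·(M/L)/(1/3) = 2·(M/L). Setting this equal to 12.5/50 = 0.25 gives M = 0.125L.
Substituting into Q = 160: 5·L^(2/3)·(0.125L)^(1/3) = 160.
Solving, L = 64 and M = 8.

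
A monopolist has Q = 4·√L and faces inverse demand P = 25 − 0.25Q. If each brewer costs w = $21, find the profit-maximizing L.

Marginal revenue from the inverse demand is MR = 25 − 0.5Q.
The marginal product is MP_L = 2·L^(-1/2).
A monopolist hires until marginal revenue product equals the wage: MR·MP_L = w.
At L, Q = 4·√L. Substituting and solving: (25 − 2·√L)·2·L^(-1/2) = 21 gives L = 4.

L* = 4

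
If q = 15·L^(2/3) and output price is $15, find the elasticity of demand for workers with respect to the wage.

MP_L = (2/3)·15·L^(-1/3), so P·MP_L = w gives 150·L^(-1/3) = w.
Solving, L(w) = (150/w)^(3). This is a constant-elasticity form: L ∝ w^(−3), so ε = −3.

ε = -3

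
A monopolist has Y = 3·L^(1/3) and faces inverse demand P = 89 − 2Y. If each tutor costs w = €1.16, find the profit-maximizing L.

Marginal revenue from the inverse demand is MR = 89 − 4Y.
The marginal product is MP_L = L^(-2/3).
A monopolist hires until marginal revenue product equals the wage: MR·MP_L = w.
At L, Y = 3·L^(1/3). Substituting and solving: (89 − 12·L^(1/3))·L^(-2/3) = 1.16 gives L = 125.

L* = 125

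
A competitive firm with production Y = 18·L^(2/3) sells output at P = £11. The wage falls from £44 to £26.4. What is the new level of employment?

L* = 125

From P·MP_L = w with MP_L = 12·L^(-1/3), the labor demand is L(w) = (132/w)^(3).
At w = 44: L = 27. At w = 26.4: L = 125.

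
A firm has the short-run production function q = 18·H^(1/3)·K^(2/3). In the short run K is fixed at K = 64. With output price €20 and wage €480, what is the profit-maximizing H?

With K = 64, MP_H = (1/3)·18·H^(-2/3)·64^(2/3) = 96·H^(-2/3).
Profit maximization for a price taker requires P·MP_H = w: 20·96·H^(-2/3) = 480.
So H^(-2/3) = 0.25, which gives H = 8.

H* = 8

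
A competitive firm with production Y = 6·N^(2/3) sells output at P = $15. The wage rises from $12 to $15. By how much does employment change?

ΔN = -61

From P·MP_N = w with MP_N = 4·N^(-1/3), the labor demand is N(w) = (60/w)^(3).
At w = 12: N = 125. At w = 15: N = 64.
ΔN = 64 − 125 = -61.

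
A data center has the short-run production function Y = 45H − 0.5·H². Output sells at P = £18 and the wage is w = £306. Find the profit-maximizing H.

H* = 28

The marginal product of H is MP_H = 45 − H.
A price-taking firm hires until the value of the marginal product equals the wage: P·MP_H = w, so 18·(45 − H) = 306.
Then 45 − H = 17, giving H = 28.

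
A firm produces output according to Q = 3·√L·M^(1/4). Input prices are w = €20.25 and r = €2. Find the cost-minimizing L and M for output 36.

Cost minimization requires the marginal rate of technical substitution to equal the input-price ratio: MP_L/MP_M = w/r.
Here MP_L/MP_M = (1/2)·(M/L)/(1/4) = 2·(M/L). Setting this equal to 20.25/2 = 10.125 gives M = 5.0625L.
Substituting into Q = 36: 3·L^(1/2)·(5.0625L)^(1/4) = 36.
Solving, L = 16 and M = 81.

L* = 16, M* = 81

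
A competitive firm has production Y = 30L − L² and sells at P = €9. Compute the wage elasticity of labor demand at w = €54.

ε = -0.25

From P·MP_L = w with MP_L = 30 − 2L, labor demand is L(w) = (30 − w/9)/2.
dL/dw = −1/(18) = -1/18.
At w = 54, L = 12, so ε = (dL/dw)·(w/L) = (-1/18)·(54/12) = -0.25.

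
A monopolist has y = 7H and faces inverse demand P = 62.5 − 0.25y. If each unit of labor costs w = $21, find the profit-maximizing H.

Marginal revenue from the inverse demand is MR = 62.5 − 0.5y.
The marginal product is MP_H = 7.
A monopolist hires until marginal revenue product equals the wage: MR·MP_H = w.
(62.5 − 3.5H)·7 = 21, so H = 17.

H* = 17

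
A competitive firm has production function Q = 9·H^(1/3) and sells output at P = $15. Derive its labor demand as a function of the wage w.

H(w) = (45/w)^(3/2)

MP_H = (1/3)·9·H^(-2/3) = 3·H^(-2/3).
Setting P·MP_H = w: 45·H^(-2/3) = w.
Solving for H: H^(-2/3) = w/45, so H = (45/w)^(3/2).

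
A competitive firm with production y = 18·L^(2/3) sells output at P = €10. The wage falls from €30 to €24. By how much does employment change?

From P·MP_L = w with MP_L = 12·L^(-1/3), the labor demand is L(w) = (120/w)^(3).
At w = 30: L = 64. At w = 24: L = 125.
ΔL = 125 − 64 = 61.

ΔL = 61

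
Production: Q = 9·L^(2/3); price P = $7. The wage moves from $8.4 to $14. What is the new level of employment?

From P·MP_L = w with MP_L = 6·L^(-1/3), the labor demand is L(w) = (42/w)^(3).
At w = 8.4: L = 125. At w = 14: L = 27.

L* = 27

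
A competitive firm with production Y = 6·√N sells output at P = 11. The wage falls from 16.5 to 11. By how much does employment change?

From P·MP_N = w with MP_N = 3·N^(-1/2), the labor demand is N(w) = (33/w)^(2).
At w = 16.5: N = 4. At w = 11: N = 9.
ΔN = 9 − 4 = 5.

ΔN = 5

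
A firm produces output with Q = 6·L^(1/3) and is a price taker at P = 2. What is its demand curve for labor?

L(w) = (4/w)^(3/2)

MP_L = (1/3)·6·L^(-2/3) = 2·L^(-2/3).
Setting P·MP_L = w: 4·L^(-2/3) = w.
Solving for L: L^(-2/3) = w/4, so L = (4/w)^(3/2).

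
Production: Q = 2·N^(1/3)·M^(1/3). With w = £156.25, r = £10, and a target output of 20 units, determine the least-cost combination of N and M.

Cost minimization requires the marginal rate of technical substitution to equal the input-price ratio: MP_N/MP_M = w/r.
Here MP_N/MP_M = (1/3)·(M/N)/(1/3) = (M/N). Setting this equal to 156.25/10 = 15.625 gives M = 15.625N.
Substituting into Q = 20: 2·N^(1/3)·(15.625N)^(1/3) = 20.
Solving, N = 8 and M = 125.

N* = 8, M* = 125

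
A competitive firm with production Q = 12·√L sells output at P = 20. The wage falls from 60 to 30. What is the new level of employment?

L* = 16

From P·MP_L = w with MP_L = 6·L^(-1/2), the labor demand is L(w) = (120/w)^(2).
At w = 60: L = 4. At w = 30: L = 16.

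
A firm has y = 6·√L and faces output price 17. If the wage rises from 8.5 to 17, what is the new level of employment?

From P·MP_L = w with MP_L = 3·L^(-1/2), the labor demand is L(w) = (51/w)^(2).
At w = 8.5: L = 36. At w = 17: L = 9.

L* = 9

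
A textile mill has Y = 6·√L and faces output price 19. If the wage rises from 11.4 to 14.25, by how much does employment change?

From P·MP_L = w with MP_L = 3·L^(-1/2), the labor demand is L(w) = (57/w)^(2).
At w = 11.4: L = 25. At w = 14.25: L = 16.
ΔL = 16 − 25 = -9.

ΔL = -9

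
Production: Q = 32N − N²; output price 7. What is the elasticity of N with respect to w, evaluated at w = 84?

From P·MP_N = w with MP_N = 32 − 2N, labor demand is N(w) = (32 − w/7)/2.
dN/dw = −1/(14) = -1/14.
At w = 84, N = 10, so ε = (dN/dw)·(w/N) = (-1/14)·(84/10) = -0.6.

ε = -0.6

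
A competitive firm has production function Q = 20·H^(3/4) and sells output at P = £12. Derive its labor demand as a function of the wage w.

H(w) = (180/w)^(4)

MP_H = (3/4)·20·H^(-1/4) = 15·H^(-1/4).
Setting P·MP_H = w: 180·H^(-1/4) = w.
Solving for H: H^(-1/4) = w/180, so H = (180/w)^(4).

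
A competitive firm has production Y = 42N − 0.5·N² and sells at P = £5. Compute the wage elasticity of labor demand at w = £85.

From P·MP_N = w with MP_N = 42 − N, labor demand is N(w) = 42 − w/5.
dN/dw = −1/(5) = -0.2.
At w = 85, N = 25, so ε = (dN/dw)·(w/N) = (-0.2)·(85/25) = -0.68.

ε = -0.68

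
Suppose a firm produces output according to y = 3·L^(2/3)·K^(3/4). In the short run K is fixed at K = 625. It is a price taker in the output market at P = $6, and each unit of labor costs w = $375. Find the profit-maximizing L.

With K = 625, MP_L = (2/3)·3·L^(-1/3)·625^(3/4) = 250·L^(-1/3).
Profit maximization for a price taker requires P·MP_L = w: 6·250·L^(-1/3) = 375.
So L^(-1/3) = 0.25, which gives L = 64.

L* = 64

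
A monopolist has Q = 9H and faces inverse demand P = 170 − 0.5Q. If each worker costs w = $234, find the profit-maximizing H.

Marginal revenue from the inverse demand is MR = 170 − Q.
The marginal product is MP_H = 9.
A monopolist hires until marginal revenue product equals the wage: MR·MP_H = w.
(170 − 9H)·9 = 234, so H = 16.

H* = 16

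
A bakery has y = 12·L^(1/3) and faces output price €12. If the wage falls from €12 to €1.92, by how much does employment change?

ΔL = 117

From P·MP_L = w with MP_L = 4·L^(-2/3), the labor demand is L(w) = (48/w)^(3/2).
At w = 12: L = 8. At w = 1.92: L = 125.
ΔL = 125 − 8 = 117.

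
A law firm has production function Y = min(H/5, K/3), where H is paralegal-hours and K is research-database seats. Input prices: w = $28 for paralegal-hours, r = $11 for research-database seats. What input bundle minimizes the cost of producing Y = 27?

H* = 135, K* = 81

With a fixed-proportions technology, the cost-minimizing bundle uses no slack in either input: H/5 = K/3 = Y.
So H = 5·27 = 135 and K = 3·27 = 81.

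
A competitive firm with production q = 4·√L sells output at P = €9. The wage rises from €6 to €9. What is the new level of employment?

L* = 4

From P·MP_L = w with MP_L = 2·L^(-1/2), the labor demand is L(w) = (18/w)^(2).
At w = 6: L = 9. At w = 9: L = 4.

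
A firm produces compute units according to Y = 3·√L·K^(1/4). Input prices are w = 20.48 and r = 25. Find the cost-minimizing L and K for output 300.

Cost minimization requires the marginal rate of technical substitution to equal the input-price ratio: MP_L/MP_K = w/r.
Here MP_L/MP_K = (1/2)·(K/L)/(1/4) = 2·(K/L). Setting this equal to 20.48/25 = 0.8192 gives K = 0.4096L.
Substituting into Y = 300: 3·L^(1/2)·(0.4096L)^(1/4) = 300.
Solving, L = 625 and K = 256.

L* = 625, K* = 256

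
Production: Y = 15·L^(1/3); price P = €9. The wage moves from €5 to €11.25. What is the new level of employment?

L* = 8

From P·MP_L = w with MP_L = 5·L^(-2/3), the labor demand is L(w) = (45/w)^(3/2).
At w = 5: L = 27. At w = 11.25: L = 8.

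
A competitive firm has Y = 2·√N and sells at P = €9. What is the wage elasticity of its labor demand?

ε = -2

MP_N = (1/2)·2·N^(-1/2), so P·MP_N = w gives 9·N^(-1/2) = w.
Solving, N(w) = (9/w)^(2). This is a constant-elasticity form: N ∝ w^(−2), so ε = −2.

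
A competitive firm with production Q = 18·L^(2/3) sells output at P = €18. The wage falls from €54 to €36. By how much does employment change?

From P·MP_L = w with MP_L = 12·L^(-1/3), the labor demand is L(w) = (216/w)^(3).
At w = 54: L = 64. At w = 36: L = 216.
ΔL = 216 − 64 = 152.

ΔL = 152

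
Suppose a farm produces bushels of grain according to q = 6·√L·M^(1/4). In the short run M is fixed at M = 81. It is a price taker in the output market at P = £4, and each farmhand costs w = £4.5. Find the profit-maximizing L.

With M = 81, MP_L = (1/2)·6·L^(-1/2)·81^(1/4) = 9·L^(-1/2).
Profit maximization for a price taker requires P·MP_L = w: 4·9·L^(-1/2) = 4.5.
So L^(-1/2) = 0.125, which gives L = 64.

L* = 64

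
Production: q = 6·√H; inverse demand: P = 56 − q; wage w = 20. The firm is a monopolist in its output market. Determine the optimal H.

H* = 9

Marginal revenue from the inverse demand is MR = 56 − 2q.
The marginal product is MP_H = 3·H^(-1/2).
A monopolist hires until marginal revenue product equals the wage: MR·MP_H = w.
At H, q = 6·√H. Substituting and solving: (56 − 12·√H)·3·H^(-1/2) = 20 gives H = 9.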